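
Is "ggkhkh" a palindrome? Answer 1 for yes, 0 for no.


Input: ggkhkh
Reversed: hkhkgg
  Compare pos 0 ('g') with pos 5 ('h'): MISMATCH
  Compare pos 1 ('g') with pos 4 ('k'): MISMATCH
  Compare pos 2 ('k') with pos 3 ('h'): MISMATCH
Result: not a palindrome

0


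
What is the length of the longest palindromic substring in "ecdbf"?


Input: "ecdbf"
Checking substrings for palindromes:
  No multi-char palindromic substrings found
Longest palindromic substring: "e" with length 1

1


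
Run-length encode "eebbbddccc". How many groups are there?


Input: eebbbddccc
Scanning for consecutive runs:
  Group 1: 'e' x 2 (positions 0-1)
  Group 2: 'b' x 3 (positions 2-4)
  Group 3: 'd' x 2 (positions 5-6)
  Group 4: 'c' x 3 (positions 7-9)
Total groups: 4

4


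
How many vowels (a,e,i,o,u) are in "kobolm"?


Input: kobolm
Checking each character:
  'k' at position 0: consonant
  'o' at position 1: vowel (running total: 1)
  'b' at position 2: consonant
  'o' at position 3: vowel (running total: 2)
  'l' at position 4: consonant
  'm' at position 5: consonant
Total vowels: 2

2


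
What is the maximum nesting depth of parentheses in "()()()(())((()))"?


Input: "()()()(())((()))"
Tracking depth:
  Position 0 '(': depth becomes 1
  Position 1 ')': depth becomes 0
  Position 2 '(': depth becomes 1
  Position 3 ')': depth becomes 0
  Position 4 '(': depth becomes 1
  Position 5 ')': depth becomes 0
  Position 6 '(': depth becomes 1
  Position 7 '(': depth becomes 2
  Position 8 ')': depth becomes 1
  Position 9 ')': depth becomes 0
  Position 10 '(': depth becomes 1
  Position 11 '(': depth becomes 2
  Position 12 '(': depth becomes 3
  Position 13 ')': depth becomes 2
  Position 14 ')': depth becomes 1
  Position 15 ')': depth becomes 0
Maximum depth reached: 3

3


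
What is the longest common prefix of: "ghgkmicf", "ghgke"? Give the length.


Words: ghgkmicf, ghgke
  Position 0: all 'g' => match
  Position 1: all 'h' => match
  Position 2: all 'g' => match
  Position 3: all 'k' => match
  Position 4: ('m', 'e') => mismatch, stop
LCP = "ghgk" (length 4)

4


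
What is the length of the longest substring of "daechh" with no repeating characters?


Input: "daechh"
Sliding window (track last position of each char):
  Position 0 ('d'): window [0,0] length 1 -- new best
  Position 1 ('a'): window [0,1] length 2 -- new best
  Position 2 ('e'): window [0,2] length 3 -- new best
  Position 3 ('c'): window [0,3] length 4 -- new best
  Position 4 ('h'): window [0,4] length 5 -- new best
  Position 5 ('h'): repeat (last at 4), move window start to 5
  Position 5 ('h'): window [5,5] length 1
Longest substring with no repeats: "daech" with length 5

5


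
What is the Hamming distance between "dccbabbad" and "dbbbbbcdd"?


Comparing "dccbabbad" and "dbbbbbcdd" position by position:
  Position 0: 'd' vs 'd' => same
  Position 1: 'c' vs 'b' => differ
  Position 2: 'c' vs 'b' => differ
  Position 3: 'b' vs 'b' => same
  Position 4: 'a' vs 'b' => differ
  Position 5: 'b' vs 'b' => same
  Position 6: 'b' vs 'c' => differ
  Position 7: 'a' vs 'd' => differ
  Position 8: 'd' vs 'd' => same
Total differences (Hamming distance): 5

5


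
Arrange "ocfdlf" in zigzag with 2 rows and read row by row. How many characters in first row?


Zigzag "ocfdlf" into 2 rows:
Placing characters:
  'o' => row 0
  'c' => row 1
  'f' => row 0
  'd' => row 1
  'l' => row 0
  'f' => row 1
Rows:
  Row 0: "ofl"
  Row 1: "cdf"
First row length: 3

3


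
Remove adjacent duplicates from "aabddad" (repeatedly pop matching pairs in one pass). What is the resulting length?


Input: aabddad
Stack-based adjacent duplicate removal:
  Read 'a': push. Stack: a
  Read 'a': matches stack top 'a' => pop. Stack: (empty)
  Read 'b': push. Stack: b
  Read 'd': push. Stack: bd
  Read 'd': matches stack top 'd' => pop. Stack: b
  Read 'a': push. Stack: ba
  Read 'd': push. Stack: bad
Final stack: "bad" (length 3)

3


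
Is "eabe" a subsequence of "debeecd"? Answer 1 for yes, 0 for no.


Check if "eabe" is a subsequence of "debeecd"
Greedy scan:
  Position 0 ('d'): no match needed
  Position 1 ('e'): matches sub[0] = 'e'
  Position 2 ('b'): no match needed
  Position 3 ('e'): no match needed
  Position 4 ('e'): no match needed
  Position 5 ('c'): no match needed
  Position 6 ('d'): no match needed
Only matched 1/4 characters => not a subsequence

0


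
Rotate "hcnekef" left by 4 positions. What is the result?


Input: "hcnekef", rotate left by 4
First 4 characters: "hcne"
Remaining characters: "kef"
Concatenate remaining + first: "kef" + "hcne" = "kefhcne"

kefhcne


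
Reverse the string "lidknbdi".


Input: lidknbdi
Reading characters right to left:
  Position 7: 'i'
  Position 6: 'd'
  Position 5: 'b'
  Position 4: 'n'
  Position 3: 'k'
  Position 2: 'd'
  Position 1: 'i'
  Position 0: 'l'
Reversed: idbnkdil

idbnkdil


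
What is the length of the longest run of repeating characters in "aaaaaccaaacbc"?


Input: "aaaaaccaaacbc"
Scanning for longest run:
  Position 1 ('a'): continues run of 'a', length=2
  Position 2 ('a'): continues run of 'a', length=3
  Position 3 ('a'): continues run of 'a', length=4
  Position 4 ('a'): continues run of 'a', length=5
  Position 5 ('c'): new char, reset run to 1
  Position 6 ('c'): continues run of 'c', length=2
  Position 7 ('a'): new char, reset run to 1
  Position 8 ('a'): continues run of 'a', length=2
  Position 9 ('a'): continues run of 'a', length=3
  Position 10 ('c'): new char, reset run to 1
  Position 11 ('b'): new char, reset run to 1
  Position 12 ('c'): new char, reset run to 1
Longest run: 'a' with length 5

5


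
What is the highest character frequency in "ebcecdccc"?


Input: ebcecdccc
Character counts:
  'b': 1
  'c': 5
  'd': 1
  'e': 2
Maximum frequency: 5

5


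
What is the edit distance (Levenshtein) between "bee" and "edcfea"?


Computing edit distance: "bee" -> "edcfea"
DP table:
           e    d    c    f    e    a
      0    1    2    3    4    5    6
  b   1    1    2    3    4    5    6
  e   2    1    2    3    4    4    5
  e   3    2    2    3    4    4    5
Edit distance = dp[3][6] = 5

5


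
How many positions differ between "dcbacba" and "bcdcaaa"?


Comparing "dcbacba" and "bcdcaaa" position by position:
  Position 0: 'd' vs 'b' => DIFFER
  Position 1: 'c' vs 'c' => same
  Position 2: 'b' vs 'd' => DIFFER
  Position 3: 'a' vs 'c' => DIFFER
  Position 4: 'c' vs 'a' => DIFFER
  Position 5: 'b' vs 'a' => DIFFER
  Position 6: 'a' vs 'a' => same
Positions that differ: 5

5


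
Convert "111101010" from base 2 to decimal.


Input: "111101010" in base 2
Positional expansion:
  Digit '1' (value 1) x 2^8 = 256
  Digit '1' (value 1) x 2^7 = 128
  Digit '1' (value 1) x 2^6 = 64
  Digit '1' (value 1) x 2^5 = 32
  Digit '0' (value 0) x 2^4 = 0
  Digit '1' (value 1) x 2^3 = 8
  Digit '0' (value 0) x 2^2 = 0
  Digit '1' (value 1) x 2^1 = 2
  Digit '0' (value 0) x 2^0 = 0
Sum = 490

490


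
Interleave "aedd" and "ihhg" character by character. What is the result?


Interleaving "aedd" and "ihhg":
  Position 0: 'a' from first, 'i' from second => "ai"
  Position 1: 'e' from first, 'h' from second => "eh"
  Position 2: 'd' from first, 'h' from second => "dh"
  Position 3: 'd' from first, 'g' from second => "dg"
Result: aiehdhdg

aiehdhdg


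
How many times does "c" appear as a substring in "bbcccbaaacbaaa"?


Searching for "c" in "bbcccbaaacbaaa"
Scanning each position:
  Position 0: "b" => no
  Position 1: "b" => no
  Position 2: "c" => MATCH
  Position 3: "c" => MATCH
  Position 4: "c" => MATCH
  Position 5: "b" => no
  Position 6: "a" => no
  Position 7: "a" => no
  Position 8: "a" => no
  Position 9: "c" => MATCH
  Position 10: "b" => no
  Position 11: "a" => no
  Position 12: "a" => no
  Position 13: "a" => no
Total occurrences: 4

4


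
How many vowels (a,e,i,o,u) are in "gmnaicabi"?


Input: gmnaicabi
Checking each character:
  'g' at position 0: consonant
  'm' at position 1: consonant
  'n' at position 2: consonant
  'a' at position 3: vowel (running total: 1)
  'i' at position 4: vowel (running total: 2)
  'c' at position 5: consonant
  'a' at position 6: vowel (running total: 3)
  'b' at position 7: consonant
  'i' at position 8: vowel (running total: 4)
Total vowels: 4

4


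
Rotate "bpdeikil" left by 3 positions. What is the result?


Input: "bpdeikil", rotate left by 3
First 3 characters: "bpd"
Remaining characters: "eikil"
Concatenate remaining + first: "eikil" + "bpd" = "eikilbpd"

eikilbpd


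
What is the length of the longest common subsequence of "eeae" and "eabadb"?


LCS of "eeae" and "eabadb"
DP table:
           e    a    b    a    d    b
      0    0    0    0    0    0    0
  e   0    1    1    1    1    1    1
  e   0    1    1    1    1    1    1
  a   0    1    2    2    2    2    2
  e   0    1    2    2    2    2    2
LCS length = dp[4][6] = 2

2


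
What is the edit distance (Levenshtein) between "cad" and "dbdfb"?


Computing edit distance: "cad" -> "dbdfb"
DP table:
           d    b    d    f    b
      0    1    2    3    4    5
  c   1    1    2    3    4    5
  a   2    2    2    3    4    5
  d   3    2    3    2    3    4
Edit distance = dp[3][5] = 4

4


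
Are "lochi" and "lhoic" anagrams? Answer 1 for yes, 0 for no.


Strings: "lochi", "lhoic"
Sorted first:  chilo
Sorted second: chilo
Sorted forms match => anagrams

1


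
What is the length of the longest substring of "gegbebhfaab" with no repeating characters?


Input: "gegbebhfaab"
Sliding window (track last position of each char):
  Position 0 ('g'): window [0,0] length 1 -- new best
  Position 1 ('e'): window [0,1] length 2 -- new best
  Position 2 ('g'): repeat (last at 0), move window start to 1
  Position 2 ('g'): window [1,2] length 2
  Position 3 ('b'): window [1,3] length 3 -- new best
  Position 4 ('e'): repeat (last at 1), move window start to 2
  Position 4 ('e'): window [2,4] length 3
  Position 5 ('b'): repeat (last at 3), move window start to 4
  Position 5 ('b'): window [4,5] length 2
  Position 6 ('h'): window [4,6] length 3
  Position 7 ('f'): window [4,7] length 4 -- new best
  Position 8 ('a'): window [4,8] length 5 -- new best
  Position 9 ('a'): repeat (last at 8), move window start to 9
  Position 9 ('a'): window [9,9] length 1
  Position 10 ('b'): window [9,10] length 2
Longest substring with no repeats: "ebhfa" with length 5

5


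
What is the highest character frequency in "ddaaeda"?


Input: ddaaeda
Character counts:
  'a': 3
  'd': 3
  'e': 1
Maximum frequency: 3

3


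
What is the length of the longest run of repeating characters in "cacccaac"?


Input: "cacccaac"
Scanning for longest run:
  Position 1 ('a'): new char, reset run to 1
  Position 2 ('c'): new char, reset run to 1
  Position 3 ('c'): continues run of 'c', length=2
  Position 4 ('c'): continues run of 'c', length=3
  Position 5 ('a'): new char, reset run to 1
  Position 6 ('a'): continues run of 'a', length=2
  Position 7 ('c'): new char, reset run to 1
Longest run: 'c' with length 3

3


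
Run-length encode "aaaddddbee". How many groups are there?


Input: aaaddddbee
Scanning for consecutive runs:
  Group 1: 'a' x 3 (positions 0-2)
  Group 2: 'd' x 4 (positions 3-6)
  Group 3: 'b' x 1 (positions 7-7)
  Group 4: 'e' x 2 (positions 8-9)
Total groups: 4

4


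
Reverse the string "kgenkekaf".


Input: kgenkekaf
Reading characters right to left:
  Position 8: 'f'
  Position 7: 'a'
  Position 6: 'k'
  Position 5: 'e'
  Position 4: 'k'
  Position 3: 'n'
  Position 2: 'e'
  Position 1: 'g'
  Position 0: 'k'
Reversed: fakeknegk

fakeknegk


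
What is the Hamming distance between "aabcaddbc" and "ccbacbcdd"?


Comparing "aabcaddbc" and "ccbacbcdd" position by position:
  Position 0: 'a' vs 'c' => differ
  Position 1: 'a' vs 'c' => differ
  Position 2: 'b' vs 'b' => same
  Position 3: 'c' vs 'a' => differ
  Position 4: 'a' vs 'c' => differ
  Position 5: 'd' vs 'b' => differ
  Position 6: 'd' vs 'c' => differ
  Position 7: 'b' vs 'd' => differ
  Position 8: 'c' vs 'd' => differ
Total differences (Hamming distance): 8

8


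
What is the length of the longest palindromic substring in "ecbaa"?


Input: "ecbaa"
Checking substrings for palindromes:
  [3:5] "aa" (len 2) => palindrome
Longest palindromic substring: "aa" with length 2

2


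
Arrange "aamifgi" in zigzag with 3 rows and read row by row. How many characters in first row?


Zigzag "aamifgi" into 3 rows:
Placing characters:
  'a' => row 0
  'a' => row 1
  'm' => row 2
  'i' => row 1
  'f' => row 0
  'g' => row 1
  'i' => row 2
Rows:
  Row 0: "af"
  Row 1: "aig"
  Row 2: "mi"
First row length: 2

2


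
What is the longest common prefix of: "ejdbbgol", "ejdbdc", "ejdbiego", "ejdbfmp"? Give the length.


Words: ejdbbgol, ejdbdc, ejdbiego, ejdbfmp
  Position 0: all 'e' => match
  Position 1: all 'j' => match
  Position 2: all 'd' => match
  Position 3: all 'b' => match
  Position 4: ('b', 'd', 'i', 'f') => mismatch, stop
LCP = "ejdb" (length 4)

4


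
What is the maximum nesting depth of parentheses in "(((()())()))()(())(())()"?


Input: "(((()())()))()(())(())()"
Tracking depth:
  Position 0 '(': depth becomes 1
  Position 1 '(': depth becomes 2
  Position 2 '(': depth becomes 3
  Position 3 '(': depth becomes 4
  Position 4 ')': depth becomes 3
  Position 5 '(': depth becomes 4
  Position 6 ')': depth becomes 3
  Position 7 ')': depth becomes 2
  Position 8 '(': depth becomes 3
  Position 9 ')': depth becomes 2
  Position 10 ')': depth becomes 1
  Position 11 ')': depth becomes 0
  Position 12 '(': depth becomes 1
  Position 13 ')': depth becomes 0
  Position 14 '(': depth becomes 1
  Position 15 '(': depth becomes 2
  Position 16 ')': depth becomes 1
  Position 17 ')': depth becomes 0
  Position 18 '(': depth becomes 1
  Position 19 '(': depth becomes 2
  Position 20 ')': depth becomes 1
  Position 21 ')': depth becomes 0
  Position 22 '(': depth becomes 1
  Position 23 ')': depth becomes 0
Maximum depth reached: 4

4


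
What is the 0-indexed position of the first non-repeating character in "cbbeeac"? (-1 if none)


Input: cbbeeac
Character frequencies:
  'a': 1
  'b': 2
  'c': 2
  'e': 2
Scanning left to right for freq == 1:
  Position 0 ('c'): freq=2, skip
  Position 1 ('b'): freq=2, skip
  Position 2 ('b'): freq=2, skip
  Position 3 ('e'): freq=2, skip
  Position 4 ('e'): freq=2, skip
  Position 5 ('a'): unique! => answer = 5

5


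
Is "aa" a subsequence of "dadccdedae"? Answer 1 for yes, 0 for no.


Check if "aa" is a subsequence of "dadccdedae"
Greedy scan:
  Position 0 ('d'): no match needed
  Position 1 ('a'): matches sub[0] = 'a'
  Position 2 ('d'): no match needed
  Position 3 ('c'): no match needed
  Position 4 ('c'): no match needed
  Position 5 ('d'): no match needed
  Position 6 ('e'): no match needed
  Position 7 ('d'): no match needed
  Position 8 ('a'): matches sub[1] = 'a'
  Position 9 ('e'): no match needed
All 2 characters matched => is a subsequence

1


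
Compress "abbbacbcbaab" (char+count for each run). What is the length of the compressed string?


Input: abbbacbcbaab
Runs:
  'a' x 1 => "a1"
  'b' x 3 => "b3"
  'a' x 1 => "a1"
  'c' x 1 => "c1"
  'b' x 1 => "b1"
  'c' x 1 => "c1"
  'b' x 1 => "b1"
  'a' x 2 => "a2"
  'b' x 1 => "b1"
Compressed: "a1b3a1c1b1c1b1a2b1"
Compressed length: 18

18


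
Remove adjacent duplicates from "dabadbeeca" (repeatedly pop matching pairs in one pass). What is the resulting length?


Input: dabadbeeca
Stack-based adjacent duplicate removal:
  Read 'd': push. Stack: d
  Read 'a': push. Stack: da
  Read 'b': push. Stack: dab
  Read 'a': push. Stack: daba
  Read 'd': push. Stack: dabad
  Read 'b': push. Stack: dabadb
  Read 'e': push. Stack: dabadbe
  Read 'e': matches stack top 'e' => pop. Stack: dabadb
  Read 'c': push. Stack: dabadbc
  Read 'a': push. Stack: dabadbca
Final stack: "dabadbca" (length 8)

8


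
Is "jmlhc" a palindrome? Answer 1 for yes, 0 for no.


Input: jmlhc
Reversed: chlmj
  Compare pos 0 ('j') with pos 4 ('c'): MISMATCH
  Compare pos 1 ('m') with pos 3 ('h'): MISMATCH
Result: not a palindrome

0


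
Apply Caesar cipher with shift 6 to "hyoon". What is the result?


Caesar cipher: shift "hyoon" by 6
  'h' (pos 7) + 6 = pos 13 = 'n'
  'y' (pos 24) + 6 = pos 4 = 'e'
  'o' (pos 14) + 6 = pos 20 = 'u'
  'o' (pos 14) + 6 = pos 20 = 'u'
  'n' (pos 13) + 6 = pos 19 = 't'
Result: neuut

neuut


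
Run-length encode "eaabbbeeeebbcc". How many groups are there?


Input: eaabbbeeeebbcc
Scanning for consecutive runs:
  Group 1: 'e' x 1 (positions 0-0)
  Group 2: 'a' x 2 (positions 1-2)
  Group 3: 'b' x 3 (positions 3-5)
  Group 4: 'e' x 4 (positions 6-9)
  Group 5: 'b' x 2 (positions 10-11)
  Group 6: 'c' x 2 (positions 12-13)
Total groups: 6

6


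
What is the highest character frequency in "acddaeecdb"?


Input: acddaeecdb
Character counts:
  'a': 2
  'b': 1
  'c': 2
  'd': 3
  'e': 2
Maximum frequency: 3

3


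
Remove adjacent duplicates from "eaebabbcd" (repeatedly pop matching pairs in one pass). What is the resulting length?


Input: eaebabbcd
Stack-based adjacent duplicate removal:
  Read 'e': push. Stack: e
  Read 'a': push. Stack: ea
  Read 'e': push. Stack: eae
  Read 'b': push. Stack: eaeb
  Read 'a': push. Stack: eaeba
  Read 'b': push. Stack: eaebab
  Read 'b': matches stack top 'b' => pop. Stack: eaeba
  Read 'c': push. Stack: eaebac
  Read 'd': push. Stack: eaebacd
Final stack: "eaebacd" (length 7)

7


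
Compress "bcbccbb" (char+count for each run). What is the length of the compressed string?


Input: bcbccbb
Runs:
  'b' x 1 => "b1"
  'c' x 1 => "c1"
  'b' x 1 => "b1"
  'c' x 2 => "c2"
  'b' x 2 => "b2"
Compressed: "b1c1b1c2b2"
Compressed length: 10

10


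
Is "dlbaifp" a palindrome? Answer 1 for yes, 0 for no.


Input: dlbaifp
Reversed: pfiabld
  Compare pos 0 ('d') with pos 6 ('p'): MISMATCH
  Compare pos 1 ('l') with pos 5 ('f'): MISMATCH
  Compare pos 2 ('b') with pos 4 ('i'): MISMATCH
Result: not a palindrome

0


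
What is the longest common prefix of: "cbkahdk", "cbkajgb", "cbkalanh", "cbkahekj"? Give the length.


Words: cbkahdk, cbkajgb, cbkalanh, cbkahekj
  Position 0: all 'c' => match
  Position 1: all 'b' => match
  Position 2: all 'k' => match
  Position 3: all 'a' => match
  Position 4: ('h', 'j', 'l', 'h') => mismatch, stop
LCP = "cbka" (length 4)

4


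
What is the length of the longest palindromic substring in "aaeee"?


Input: "aaeee"
Checking substrings for palindromes:
  [2:5] "eee" (len 3) => palindrome
  [0:2] "aa" (len 2) => palindrome
  [2:4] "ee" (len 2) => palindrome
  [3:5] "ee" (len 2) => palindrome
Longest palindromic substring: "eee" with length 3

3


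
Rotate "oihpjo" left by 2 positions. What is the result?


Input: "oihpjo", rotate left by 2
First 2 characters: "oi"
Remaining characters: "hpjo"
Concatenate remaining + first: "hpjo" + "oi" = "hpjooi"

hpjooi


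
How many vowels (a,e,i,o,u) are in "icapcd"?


Input: icapcd
Checking each character:
  'i' at position 0: vowel (running total: 1)
  'c' at position 1: consonant
  'a' at position 2: vowel (running total: 2)
  'p' at position 3: consonant
  'c' at position 4: consonant
  'd' at position 5: consonant
Total vowels: 2

2


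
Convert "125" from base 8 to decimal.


Input: "125" in base 8
Positional expansion:
  Digit '1' (value 1) x 8^2 = 64
  Digit '2' (value 2) x 8^1 = 16
  Digit '5' (value 5) x 8^0 = 5
Sum = 85

85


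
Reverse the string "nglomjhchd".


Input: nglomjhchd
Reading characters right to left:
  Position 9: 'd'
  Position 8: 'h'
  Position 7: 'c'
  Position 6: 'h'
  Position 5: 'j'
  Position 4: 'm'
  Position 3: 'o'
  Position 2: 'l'
  Position 1: 'g'
  Position 0: 'n'
Reversed: dhchjmolgn

dhchjmolgn


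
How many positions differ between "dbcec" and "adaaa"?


Comparing "dbcec" and "adaaa" position by position:
  Position 0: 'd' vs 'a' => DIFFER
  Position 1: 'b' vs 'd' => DIFFER
  Position 2: 'c' vs 'a' => DIFFER
  Position 3: 'e' vs 'a' => DIFFER
  Position 4: 'c' vs 'a' => DIFFER
Positions that differ: 5

5


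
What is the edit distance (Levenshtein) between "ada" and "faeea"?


Computing edit distance: "ada" -> "faeea"
DP table:
           f    a    e    e    a
      0    1    2    3    4    5
  a   1    1    1    2    3    4
  d   2    2    2    2    3    4
  a   3    3    2    3    3    3
Edit distance = dp[3][5] = 3

3


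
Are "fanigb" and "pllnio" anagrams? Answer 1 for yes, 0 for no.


Strings: "fanigb", "pllnio"
Sorted first:  abfgin
Sorted second: illnop
Differ at position 0: 'a' vs 'i' => not anagrams

0


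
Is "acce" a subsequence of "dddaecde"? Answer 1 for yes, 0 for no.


Check if "acce" is a subsequence of "dddaecde"
Greedy scan:
  Position 0 ('d'): no match needed
  Position 1 ('d'): no match needed
  Position 2 ('d'): no match needed
  Position 3 ('a'): matches sub[0] = 'a'
  Position 4 ('e'): no match needed
  Position 5 ('c'): matches sub[1] = 'c'
  Position 6 ('d'): no match needed
  Position 7 ('e'): no match needed
Only matched 2/4 characters => not a subsequence

0


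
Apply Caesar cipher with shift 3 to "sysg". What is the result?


Caesar cipher: shift "sysg" by 3
  's' (pos 18) + 3 = pos 21 = 'v'
  'y' (pos 24) + 3 = pos 1 = 'b'
  's' (pos 18) + 3 = pos 21 = 'v'
  'g' (pos 6) + 3 = pos 9 = 'j'
Result: vbvj

vbvj


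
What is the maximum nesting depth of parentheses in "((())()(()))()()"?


Input: "((())()(()))()()"
Tracking depth:
  Position 0 '(': depth becomes 1
  Position 1 '(': depth becomes 2
  Position 2 '(': depth becomes 3
  Position 3 ')': depth becomes 2
  Position 4 ')': depth becomes 1
  Position 5 '(': depth becomes 2
  Position 6 ')': depth becomes 1
  Position 7 '(': depth becomes 2
  Position 8 '(': depth becomes 3
  Position 9 ')': depth becomes 2
  Position 10 ')': depth becomes 1
  Position 11 ')': depth becomes 0
  Position 12 '(': depth becomes 1
  Position 13 ')': depth becomes 0
  Position 14 '(': depth becomes 1
  Position 15 ')': depth becomes 0
Maximum depth reached: 3

3


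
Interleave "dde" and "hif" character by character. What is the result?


Interleaving "dde" and "hif":
  Position 0: 'd' from first, 'h' from second => "dh"
  Position 1: 'd' from first, 'i' from second => "di"
  Position 2: 'e' from first, 'f' from second => "ef"
Result: dhdief

dhdief


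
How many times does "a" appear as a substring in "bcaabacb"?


Searching for "a" in "bcaabacb"
Scanning each position:
  Position 0: "b" => no
  Position 1: "c" => no
  Position 2: "a" => MATCH
  Position 3: "a" => MATCH
  Position 4: "b" => no
  Position 5: "a" => MATCH
  Position 6: "c" => no
  Position 7: "b" => no
Total occurrences: 3

3


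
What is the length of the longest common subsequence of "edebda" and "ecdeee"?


LCS of "edebda" and "ecdeee"
DP table:
           e    c    d    e    e    e
      0    0    0    0    0    0    0
  e   0    1    1    1    1    1    1
  d   0    1    1    2    2    2    2
  e   0    1    1    2    3    3    3
  b   0    1    1    2    3    3    3
  d   0    1    1    2    3    3    3
  a   0    1    1    2    3    3    3
LCS length = dp[6][6] = 3

3


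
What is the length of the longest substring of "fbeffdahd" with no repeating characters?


Input: "fbeffdahd"
Sliding window (track last position of each char):
  Position 0 ('f'): window [0,0] length 1 -- new best
  Position 1 ('b'): window [0,1] length 2 -- new best
  Position 2 ('e'): window [0,2] length 3 -- new best
  Position 3 ('f'): repeat (last at 0), move window start to 1
  Position 3 ('f'): window [1,3] length 3
  Position 4 ('f'): repeat (last at 3), move window start to 4
  Position 4 ('f'): window [4,4] length 1
  Position 5 ('d'): window [4,5] length 2
  Position 6 ('a'): window [4,6] length 3
  Position 7 ('h'): window [4,7] length 4 -- new best
  Position 8 ('d'): repeat (last at 5), move window start to 6
  Position 8 ('d'): window [6,8] length 3
Longest substring with no repeats: "fdah" with length 4

4


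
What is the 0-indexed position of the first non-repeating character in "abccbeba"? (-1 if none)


Input: abccbeba
Character frequencies:
  'a': 2
  'b': 3
  'c': 2
  'e': 1
Scanning left to right for freq == 1:
  Position 0 ('a'): freq=2, skip
  Position 1 ('b'): freq=3, skip
  Position 2 ('c'): freq=2, skip
  Position 3 ('c'): freq=2, skip
  Position 4 ('b'): freq=3, skip
  Position 5 ('e'): unique! => answer = 5

5


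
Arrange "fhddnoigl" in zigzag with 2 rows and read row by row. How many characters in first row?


Zigzag "fhddnoigl" into 2 rows:
Placing characters:
  'f' => row 0
  'h' => row 1
  'd' => row 0
  'd' => row 1
  'n' => row 0
  'o' => row 1
  'i' => row 0
  'g' => row 1
  'l' => row 0
Rows:
  Row 0: "fdnil"
  Row 1: "hdog"
First row length: 5

5


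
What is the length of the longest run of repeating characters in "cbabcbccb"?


Input: "cbabcbccb"
Scanning for longest run:
  Position 1 ('b'): new char, reset run to 1
  Position 2 ('a'): new char, reset run to 1
  Position 3 ('b'): new char, reset run to 1
  Position 4 ('c'): new char, reset run to 1
  Position 5 ('b'): new char, reset run to 1
  Position 6 ('c'): new char, reset run to 1
  Position 7 ('c'): continues run of 'c', length=2
  Position 8 ('b'): new char, reset run to 1
Longest run: 'c' with length 2

2


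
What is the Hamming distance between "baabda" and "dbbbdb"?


Comparing "baabda" and "dbbbdb" position by position:
  Position 0: 'b' vs 'd' => differ
  Position 1: 'a' vs 'b' => differ
  Position 2: 'a' vs 'b' => differ
  Position 3: 'b' vs 'b' => same
  Position 4: 'd' vs 'd' => same
  Position 5: 'a' vs 'b' => differ
Total differences (Hamming distance): 4

4


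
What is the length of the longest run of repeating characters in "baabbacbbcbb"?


Input: "baabbacbbcbb"
Scanning for longest run:
  Position 1 ('a'): new char, reset run to 1
  Position 2 ('a'): continues run of 'a', length=2
  Position 3 ('b'): new char, reset run to 1
  Position 4 ('b'): continues run of 'b', length=2
  Position 5 ('a'): new char, reset run to 1
  Position 6 ('c'): new char, reset run to 1
  Position 7 ('b'): new char, reset run to 1
  Position 8 ('b'): continues run of 'b', length=2
  Position 9 ('c'): new char, reset run to 1
  Position 10 ('b'): new char, reset run to 1
  Position 11 ('b'): continues run of 'b', length=2
Longest run: 'a' with length 2

2


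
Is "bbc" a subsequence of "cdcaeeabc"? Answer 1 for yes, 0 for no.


Check if "bbc" is a subsequence of "cdcaeeabc"
Greedy scan:
  Position 0 ('c'): no match needed
  Position 1 ('d'): no match needed
  Position 2 ('c'): no match needed
  Position 3 ('a'): no match needed
  Position 4 ('e'): no match needed
  Position 5 ('e'): no match needed
  Position 6 ('a'): no match needed
  Position 7 ('b'): matches sub[0] = 'b'
  Position 8 ('c'): no match needed
Only matched 1/3 characters => not a subsequence

0


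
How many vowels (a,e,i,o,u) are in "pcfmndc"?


Input: pcfmndc
Checking each character:
  'p' at position 0: consonant
  'c' at position 1: consonant
  'f' at position 2: consonant
  'm' at position 3: consonant
  'n' at position 4: consonant
  'd' at position 5: consonant
  'c' at position 6: consonant
Total vowels: 0

0


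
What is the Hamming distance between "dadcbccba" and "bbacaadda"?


Comparing "dadcbccba" and "bbacaadda" position by position:
  Position 0: 'd' vs 'b' => differ
  Position 1: 'a' vs 'b' => differ
  Position 2: 'd' vs 'a' => differ
  Position 3: 'c' vs 'c' => same
  Position 4: 'b' vs 'a' => differ
  Position 5: 'c' vs 'a' => differ
  Position 6: 'c' vs 'd' => differ
  Position 7: 'b' vs 'd' => differ
  Position 8: 'a' vs 'a' => same
Total differences (Hamming distance): 7

7


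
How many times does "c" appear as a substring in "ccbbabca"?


Searching for "c" in "ccbbabca"
Scanning each position:
  Position 0: "c" => MATCH
  Position 1: "c" => MATCH
  Position 2: "b" => no
  Position 3: "b" => no
  Position 4: "a" => no
  Position 5: "b" => no
  Position 6: "c" => MATCH
  Position 7: "a" => no
Total occurrences: 3

3


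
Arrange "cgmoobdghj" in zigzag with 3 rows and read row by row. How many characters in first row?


Zigzag "cgmoobdghj" into 3 rows:
Placing characters:
  'c' => row 0
  'g' => row 1
  'm' => row 2
  'o' => row 1
  'o' => row 0
  'b' => row 1
  'd' => row 2
  'g' => row 1
  'h' => row 0
  'j' => row 1
Rows:
  Row 0: "coh"
  Row 1: "gobgj"
  Row 2: "md"
First row length: 3

3


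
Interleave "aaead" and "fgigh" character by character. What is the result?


Interleaving "aaead" and "fgigh":
  Position 0: 'a' from first, 'f' from second => "af"
  Position 1: 'a' from first, 'g' from second => "ag"
  Position 2: 'e' from first, 'i' from second => "ei"
  Position 3: 'a' from first, 'g' from second => "ag"
  Position 4: 'd' from first, 'h' from second => "dh"
Result: afageiagdh

afageiagdh


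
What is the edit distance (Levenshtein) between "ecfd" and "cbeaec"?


Computing edit distance: "ecfd" -> "cbeaec"
DP table:
           c    b    e    a    e    c
      0    1    2    3    4    5    6
  e   1    1    2    2    3    4    5
  c   2    1    2    3    3    4    4
  f   3    2    2    3    4    4    5
  d   4    3    3    3    4    5    5
Edit distance = dp[4][6] = 5

5


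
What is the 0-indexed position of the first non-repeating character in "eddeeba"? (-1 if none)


Input: eddeeba
Character frequencies:
  'a': 1
  'b': 1
  'd': 2
  'e': 3
Scanning left to right for freq == 1:
  Position 0 ('e'): freq=3, skip
  Position 1 ('d'): freq=2, skip
  Position 2 ('d'): freq=2, skip
  Position 3 ('e'): freq=3, skip
  Position 4 ('e'): freq=3, skip
  Position 5 ('b'): unique! => answer = 5

5


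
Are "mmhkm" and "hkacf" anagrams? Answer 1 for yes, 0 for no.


Strings: "mmhkm", "hkacf"
Sorted first:  hkmmm
Sorted second: acfhk
Differ at position 0: 'h' vs 'a' => not anagrams

0


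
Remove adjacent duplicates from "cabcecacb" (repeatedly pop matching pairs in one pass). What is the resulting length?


Input: cabcecacb
Stack-based adjacent duplicate removal:
  Read 'c': push. Stack: c
  Read 'a': push. Stack: ca
  Read 'b': push. Stack: cab
  Read 'c': push. Stack: cabc
  Read 'e': push. Stack: cabce
  Read 'c': push. Stack: cabcec
  Read 'a': push. Stack: cabceca
  Read 'c': push. Stack: cabcecac
  Read 'b': push. Stack: cabcecacb
Final stack: "cabcecacb" (length 9)

9


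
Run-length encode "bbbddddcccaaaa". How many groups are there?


Input: bbbddddcccaaaa
Scanning for consecutive runs:
  Group 1: 'b' x 3 (positions 0-2)
  Group 2: 'd' x 4 (positions 3-6)
  Group 3: 'c' x 3 (positions 7-9)
  Group 4: 'a' x 4 (positions 10-13)
Total groups: 4

4


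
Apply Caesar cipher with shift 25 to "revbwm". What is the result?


Caesar cipher: shift "revbwm" by 25
  'r' (pos 17) + 25 = pos 16 = 'q'
  'e' (pos 4) + 25 = pos 3 = 'd'
  'v' (pos 21) + 25 = pos 20 = 'u'
  'b' (pos 1) + 25 = pos 0 = 'a'
  'w' (pos 22) + 25 = pos 21 = 'v'
  'm' (pos 12) + 25 = pos 11 = 'l'
Result: qduavl

qduavl


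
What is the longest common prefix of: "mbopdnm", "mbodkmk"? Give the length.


Words: mbopdnm, mbodkmk
  Position 0: all 'm' => match
  Position 1: all 'b' => match
  Position 2: all 'o' => match
  Position 3: ('p', 'd') => mismatch, stop
LCP = "mbo" (length 3)

3


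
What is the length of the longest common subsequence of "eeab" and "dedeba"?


LCS of "eeab" and "dedeba"
DP table:
           d    e    d    e    b    a
      0    0    0    0    0    0    0
  e   0    0    1    1    1    1    1
  e   0    0    1    1    2    2    2
  a   0    0    1    1    2    2    3
  b   0    0    1    1    2    3    3
LCS length = dp[4][6] = 3

3


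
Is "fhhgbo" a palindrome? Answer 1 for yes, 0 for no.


Input: fhhgbo
Reversed: obghhf
  Compare pos 0 ('f') with pos 5 ('o'): MISMATCH
  Compare pos 1 ('h') with pos 4 ('b'): MISMATCH
  Compare pos 2 ('h') with pos 3 ('g'): MISMATCH
Result: not a palindrome

0


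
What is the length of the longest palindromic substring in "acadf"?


Input: "acadf"
Checking substrings for palindromes:
  [0:3] "aca" (len 3) => palindrome
Longest palindromic substring: "aca" with length 3

3


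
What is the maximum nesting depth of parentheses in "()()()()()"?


Input: "()()()()()"
Tracking depth:
  Position 0 '(': depth becomes 1
  Position 1 ')': depth becomes 0
  Position 2 '(': depth becomes 1
  Position 3 ')': depth becomes 0
  Position 4 '(': depth becomes 1
  Position 5 ')': depth becomes 0
  Position 6 '(': depth becomes 1
  Position 7 ')': depth becomes 0
  Position 8 '(': depth becomes 1
  Position 9 ')': depth becomes 0
Maximum depth reached: 1

1


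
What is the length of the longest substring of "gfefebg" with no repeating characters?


Input: "gfefebg"
Sliding window (track last position of each char):
  Position 0 ('g'): window [0,0] length 1 -- new best
  Position 1 ('f'): window [0,1] length 2 -- new best
  Position 2 ('e'): window [0,2] length 3 -- new best
  Position 3 ('f'): repeat (last at 1), move window start to 2
  Position 3 ('f'): window [2,3] length 2
  Position 4 ('e'): repeat (last at 2), move window start to 3
  Position 4 ('e'): window [3,4] length 2
  Position 5 ('b'): window [3,5] length 3
  Position 6 ('g'): window [3,6] length 4 -- new best
Longest substring with no repeats: "febg" with length 4

4


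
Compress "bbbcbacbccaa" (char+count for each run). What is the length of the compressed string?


Input: bbbcbacbccaa
Runs:
  'b' x 3 => "b3"
  'c' x 1 => "c1"
  'b' x 1 => "b1"
  'a' x 1 => "a1"
  'c' x 1 => "c1"
  'b' x 1 => "b1"
  'c' x 2 => "c2"
  'a' x 2 => "a2"
Compressed: "b3c1b1a1c1b1c2a2"
Compressed length: 16

16


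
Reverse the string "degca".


Input: degca
Reading characters right to left:
  Position 4: 'a'
  Position 3: 'c'
  Position 2: 'g'
  Position 1: 'e'
  Position 0: 'd'
Reversed: acged

acged


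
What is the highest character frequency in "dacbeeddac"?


Input: dacbeeddac
Character counts:
  'a': 2
  'b': 1
  'c': 2
  'd': 3
  'e': 2
Maximum frequency: 3

3


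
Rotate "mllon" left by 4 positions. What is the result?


Input: "mllon", rotate left by 4
First 4 characters: "mllo"
Remaining characters: "n"
Concatenate remaining + first: "n" + "mllo" = "nmllo"

nmllo


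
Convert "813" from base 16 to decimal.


Input: "813" in base 16
Positional expansion:
  Digit '8' (value 8) x 16^2 = 2048
  Digit '1' (value 1) x 16^1 = 16
  Digit '3' (value 3) x 16^0 = 3
Sum = 2067

2067


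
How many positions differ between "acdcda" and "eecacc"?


Comparing "acdcda" and "eecacc" position by position:
  Position 0: 'a' vs 'e' => DIFFER
  Position 1: 'c' vs 'e' => DIFFER
  Position 2: 'd' vs 'c' => DIFFER
  Position 3: 'c' vs 'a' => DIFFER
  Position 4: 'd' vs 'c' => DIFFER
  Position 5: 'a' vs 'c' => DIFFER
Positions that differ: 6

6


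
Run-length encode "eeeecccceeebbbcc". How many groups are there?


Input: eeeecccceeebbbcc
Scanning for consecutive runs:
  Group 1: 'e' x 4 (positions 0-3)
  Group 2: 'c' x 4 (positions 4-7)
  Group 3: 'e' x 3 (positions 8-10)
  Group 4: 'b' x 3 (positions 11-13)
  Group 5: 'c' x 2 (positions 14-15)
Total groups: 5

5


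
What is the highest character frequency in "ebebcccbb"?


Input: ebebcccbb
Character counts:
  'b': 4
  'c': 3
  'e': 2
Maximum frequency: 4

4


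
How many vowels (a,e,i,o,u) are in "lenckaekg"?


Input: lenckaekg
Checking each character:
  'l' at position 0: consonant
  'e' at position 1: vowel (running total: 1)
  'n' at position 2: consonant
  'c' at position 3: consonant
  'k' at position 4: consonant
  'a' at position 5: vowel (running total: 2)
  'e' at position 6: vowel (running total: 3)
  'k' at position 7: consonant
  'g' at position 8: consonant
Total vowels: 3

3


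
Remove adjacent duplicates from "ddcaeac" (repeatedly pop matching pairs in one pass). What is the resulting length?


Input: ddcaeac
Stack-based adjacent duplicate removal:
  Read 'd': push. Stack: d
  Read 'd': matches stack top 'd' => pop. Stack: (empty)
  Read 'c': push. Stack: c
  Read 'a': push. Stack: ca
  Read 'e': push. Stack: cae
  Read 'a': push. Stack: caea
  Read 'c': push. Stack: caeac
Final stack: "caeac" (length 5)

5


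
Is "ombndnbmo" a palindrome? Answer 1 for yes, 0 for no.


Input: ombndnbmo
Reversed: ombndnbmo
  Compare pos 0 ('o') with pos 8 ('o'): match
  Compare pos 1 ('m') with pos 7 ('m'): match
  Compare pos 2 ('b') with pos 6 ('b'): match
  Compare pos 3 ('n') with pos 5 ('n'): match
Result: palindrome

1


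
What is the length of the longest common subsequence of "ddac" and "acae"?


LCS of "ddac" and "acae"
DP table:
           a    c    a    e
      0    0    0    0    0
  d   0    0    0    0    0
  d   0    0    0    0    0
  a   0    1    1    1    1
  c   0    1    2    2    2
LCS length = dp[4][4] = 2

2


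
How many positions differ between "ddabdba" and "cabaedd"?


Comparing "ddabdba" and "cabaedd" position by position:
  Position 0: 'd' vs 'c' => DIFFER
  Position 1: 'd' vs 'a' => DIFFER
  Position 2: 'a' vs 'b' => DIFFER
  Position 3: 'b' vs 'a' => DIFFER
  Position 4: 'd' vs 'e' => DIFFER
  Position 5: 'b' vs 'd' => DIFFER
  Position 6: 'a' vs 'd' => DIFFER
Positions that differ: 7

7


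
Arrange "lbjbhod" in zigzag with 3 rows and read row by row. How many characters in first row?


Zigzag "lbjbhod" into 3 rows:
Placing characters:
  'l' => row 0
  'b' => row 1
  'j' => row 2
  'b' => row 1
  'h' => row 0
  'o' => row 1
  'd' => row 2
Rows:
  Row 0: "lh"
  Row 1: "bbo"
  Row 2: "jd"
First row length: 2

2


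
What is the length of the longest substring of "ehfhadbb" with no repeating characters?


Input: "ehfhadbb"
Sliding window (track last position of each char):
  Position 0 ('e'): window [0,0] length 1 -- new best
  Position 1 ('h'): window [0,1] length 2 -- new best
  Position 2 ('f'): window [0,2] length 3 -- new best
  Position 3 ('h'): repeat (last at 1), move window start to 2
  Position 3 ('h'): window [2,3] length 2
  Position 4 ('a'): window [2,4] length 3
  Position 5 ('d'): window [2,5] length 4 -- new best
  Position 6 ('b'): window [2,6] length 5 -- new best
  Position 7 ('b'): repeat (last at 6), move window start to 7
  Position 7 ('b'): window [7,7] length 1
Longest substring with no repeats: "fhadb" with length 5

5


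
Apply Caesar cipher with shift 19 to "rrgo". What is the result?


Caesar cipher: shift "rrgo" by 19
  'r' (pos 17) + 19 = pos 10 = 'k'
  'r' (pos 17) + 19 = pos 10 = 'k'
  'g' (pos 6) + 19 = pos 25 = 'z'
  'o' (pos 14) + 19 = pos 7 = 'h'
Result: kkzh

kkzh


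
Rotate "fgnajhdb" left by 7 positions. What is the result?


Input: "fgnajhdb", rotate left by 7
First 7 characters: "fgnajhd"
Remaining characters: "b"
Concatenate remaining + first: "b" + "fgnajhd" = "bfgnajhd"

bfgnajhd


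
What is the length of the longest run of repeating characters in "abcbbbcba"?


Input: "abcbbbcba"
Scanning for longest run:
  Position 1 ('b'): new char, reset run to 1
  Position 2 ('c'): new char, reset run to 1
  Position 3 ('b'): new char, reset run to 1
  Position 4 ('b'): continues run of 'b', length=2
  Position 5 ('b'): continues run of 'b', length=3
  Position 6 ('c'): new char, reset run to 1
  Position 7 ('b'): new char, reset run to 1
  Position 8 ('a'): new char, reset run to 1
Longest run: 'b' with length 3

3


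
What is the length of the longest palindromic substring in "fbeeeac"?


Input: "fbeeeac"
Checking substrings for palindromes:
  [2:5] "eee" (len 3) => palindrome
  [2:4] "ee" (len 2) => palindrome
  [3:5] "ee" (len 2) => palindrome
Longest palindromic substring: "eee" with length 3

3


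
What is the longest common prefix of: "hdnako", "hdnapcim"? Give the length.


Words: hdnako, hdnapcim
  Position 0: all 'h' => match
  Position 1: all 'd' => match
  Position 2: all 'n' => match
  Position 3: all 'a' => match
  Position 4: ('k', 'p') => mismatch, stop
LCP = "hdna" (length 4)

4
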